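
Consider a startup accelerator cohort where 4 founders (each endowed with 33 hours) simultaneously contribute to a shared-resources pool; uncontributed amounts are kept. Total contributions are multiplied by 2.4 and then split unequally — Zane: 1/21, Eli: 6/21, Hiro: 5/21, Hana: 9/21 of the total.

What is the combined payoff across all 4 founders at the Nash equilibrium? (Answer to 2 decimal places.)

Each unit j contributes comes back to j as 2.4 × (j's share), so j prefers to contribute only if that share exceeds 1/2.4 = 0.4167; otherwise keeping the unit dominates.
The only share above 0.4167 is Hana's 9/21, contributing 33; the remaining 3 contribute 0. Total contributed: 33.
The shared-resources pool pays out 2.4 × 33 = 79.20 in total (split across the unequal shares, but the aggregate is all that matters for the group sum).
The 3 free-riders keep 33 each, adding 99. Group total = 99 + 79.20 = 178.20.

178.20 hours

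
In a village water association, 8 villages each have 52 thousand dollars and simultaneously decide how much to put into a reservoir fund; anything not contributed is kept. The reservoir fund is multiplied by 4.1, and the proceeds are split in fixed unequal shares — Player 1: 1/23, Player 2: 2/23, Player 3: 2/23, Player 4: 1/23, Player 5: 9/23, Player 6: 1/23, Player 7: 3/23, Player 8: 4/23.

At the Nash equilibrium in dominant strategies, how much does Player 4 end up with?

Player j's private return per contributed unit is 4.1 × (j's share). Contributing is weakly dominant for j when that share is at least 1/4.1 = 0.2439, and contributing 0 is dominant otherwise.
Player 5 alone (share 9/23) is above the threshold, contributing 52; the remaining 7 contribute 0. Total contributed: 52.
Player 4 keeps 52 and receives 4.1 × 52 × 1/23 = 9.27 from the reservoir fund, for a payoff of 61.27.

61.27 thousand dollars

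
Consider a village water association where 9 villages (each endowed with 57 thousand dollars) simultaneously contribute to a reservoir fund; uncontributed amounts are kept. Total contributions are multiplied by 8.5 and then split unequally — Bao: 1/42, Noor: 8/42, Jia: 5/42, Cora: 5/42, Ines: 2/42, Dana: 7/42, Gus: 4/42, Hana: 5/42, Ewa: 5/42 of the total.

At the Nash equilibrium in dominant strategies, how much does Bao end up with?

For player j, contributing a unit is worthwhile iff 8.5 × (j's share) ≥ 1, i.e. iff j's share is at least 0.1176.
The shares above 0.1176 belong to Noor, Jia, Cora, Dana, Hana and Ewa, contributing 57 each; the remaining 3 contribute 0. Total contributed: 342.
Bao keeps 57 and receives 8.5 × 342 × 1/42 = 69.21 from the reservoir fund, for a payoff of 126.21.

126.21 thousand dollars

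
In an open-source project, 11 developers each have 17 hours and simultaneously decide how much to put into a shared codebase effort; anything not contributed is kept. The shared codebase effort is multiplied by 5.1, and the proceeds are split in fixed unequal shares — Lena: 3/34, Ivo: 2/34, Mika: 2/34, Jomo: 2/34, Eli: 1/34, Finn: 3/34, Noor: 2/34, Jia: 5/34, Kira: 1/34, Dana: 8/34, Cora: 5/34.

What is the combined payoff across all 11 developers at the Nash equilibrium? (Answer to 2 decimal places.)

A player with share s gets back 5.1·s per unit contributed, so full contribution is dominant for anyone with s > 1/5.1 = 0.1961 and zero contribution is dominant for anyone below.
Dana alone (share 8/34) is above the threshold, contributing 17; the remaining 10 contribute 0. Total contributed: 17.
The shared codebase effort pays out 5.1 × 17 = 86.70 in total (split across the unequal shares, but the aggregate is all that matters for the group sum).
The 10 free-riders keep 17 each, adding 170. Group total = 170 + 86.70 = 256.70.

256.70 hours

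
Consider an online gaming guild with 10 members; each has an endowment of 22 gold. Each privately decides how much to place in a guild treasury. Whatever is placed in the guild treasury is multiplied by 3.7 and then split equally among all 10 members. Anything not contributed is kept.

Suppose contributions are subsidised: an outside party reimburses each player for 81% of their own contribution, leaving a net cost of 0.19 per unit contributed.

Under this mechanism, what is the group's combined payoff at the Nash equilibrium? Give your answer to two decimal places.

992.20 gold

Under the mechanism each unit contributed yields (3.7/10) / 0.19 = 1.9474 back to its contributor per unit of net cost, which exceeds 1, making full contribution the dominant choice for everyone.
So the Nash equilibrium is full contribution by all 10; the group earns 10 × (22 × 0.81 + 3.7 × 22) = 992.20.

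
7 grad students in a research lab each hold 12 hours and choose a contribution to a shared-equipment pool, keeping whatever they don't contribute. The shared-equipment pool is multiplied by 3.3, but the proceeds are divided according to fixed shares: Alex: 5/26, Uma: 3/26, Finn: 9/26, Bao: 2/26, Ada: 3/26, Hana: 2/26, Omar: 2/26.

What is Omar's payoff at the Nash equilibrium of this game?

15.05 hours

Player j's private return per contributed unit is 3.3 × (j's share). Contributing is weakly dominant for j when that share is at least 1/3.3 = 0.3030, and contributing 0 is dominant otherwise.
Finn alone (share 9/26) is above the threshold, contributing 12; the remaining 6 contribute 0. Total contributed: 12.
Omar keeps 12 and receives 3.3 × 12 × 2/26 = 3.05 from the shared-equipment pool, for a payoff of 15.05.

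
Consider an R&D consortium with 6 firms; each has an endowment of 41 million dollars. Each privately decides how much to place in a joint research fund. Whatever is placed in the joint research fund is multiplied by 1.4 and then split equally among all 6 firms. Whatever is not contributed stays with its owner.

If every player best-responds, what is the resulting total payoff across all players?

246.00 million dollars

Each contributed unit returns 1.4/6 = 0.2333 to its contributor — below 1 — so contributing 0 is dominant for every player. At the Nash equilibrium everyone keeps their 41, and the group total is 6 × 41 = 246.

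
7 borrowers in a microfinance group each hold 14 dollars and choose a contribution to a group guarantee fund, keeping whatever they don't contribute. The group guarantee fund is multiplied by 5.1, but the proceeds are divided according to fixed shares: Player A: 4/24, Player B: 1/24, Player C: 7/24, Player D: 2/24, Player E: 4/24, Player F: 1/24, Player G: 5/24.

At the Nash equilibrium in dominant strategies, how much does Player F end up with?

19.95 dollars

Player j's private return per contributed unit is 5.1 × (j's share). Contributing is weakly dominant for j when that share is at least 1/5.1 = 0.1961, and contributing 0 is dominant otherwise.
Player C and Player G are above the threshold, contributing 14 each; the remaining 5 contribute 0. Total contributed: 28.
Player F keeps 14 and receives 5.1 × 28 × 1/24 = 5.95 from the group guarantee fund, for a payoff of 19.95.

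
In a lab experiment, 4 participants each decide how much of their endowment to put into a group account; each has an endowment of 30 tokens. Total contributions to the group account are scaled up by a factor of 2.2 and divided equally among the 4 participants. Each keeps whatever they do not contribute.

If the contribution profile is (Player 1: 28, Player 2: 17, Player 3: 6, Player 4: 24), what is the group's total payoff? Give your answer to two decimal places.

Total contributed: 28 + 17 + 6 + 24 = 75; total kept: 4 × 30 − 75 = 45.
The group account pays out 2.2 × 75 = 165.00 in aggregate.
Group total = 45 + 165.00 = 210.00.

210.00 tokens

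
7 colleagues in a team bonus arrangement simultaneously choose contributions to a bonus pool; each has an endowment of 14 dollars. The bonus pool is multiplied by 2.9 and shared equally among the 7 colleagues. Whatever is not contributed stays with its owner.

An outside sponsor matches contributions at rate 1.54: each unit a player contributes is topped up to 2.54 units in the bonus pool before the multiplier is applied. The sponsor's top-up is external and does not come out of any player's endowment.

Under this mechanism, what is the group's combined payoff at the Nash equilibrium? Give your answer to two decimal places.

721.87 dollars

The effective private return per unit is now 2.9 × 2.54 / 7 = 1.0523 > 1, so every player's dominant strategy flips to full contribution.
So the Nash equilibrium is full contribution by all 7; the group earns 2.9 × 2.54 × 98 = 721.87.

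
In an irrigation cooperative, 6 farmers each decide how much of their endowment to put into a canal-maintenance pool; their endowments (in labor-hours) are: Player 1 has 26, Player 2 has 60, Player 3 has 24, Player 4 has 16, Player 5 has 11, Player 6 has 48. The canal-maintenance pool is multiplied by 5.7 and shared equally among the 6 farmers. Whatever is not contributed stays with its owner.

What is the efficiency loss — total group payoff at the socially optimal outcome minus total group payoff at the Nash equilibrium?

869.50 labor-hours

The private return per contributed unit is 5.7/6 = 0.9500 < 1 for every player regardless of endowment, so the Nash equilibrium is zero contribution and the group total is Σ E_j = 26 + 60 + 24 + 16 + 11 + 48 = 185.
Each contributed unit returns 5.700 to the group, so the social optimum is full contribution by everyone: group total = 5.700 × 185 = 1054.50.
Efficiency loss = (5.700 − 1) × 185 = 869.50.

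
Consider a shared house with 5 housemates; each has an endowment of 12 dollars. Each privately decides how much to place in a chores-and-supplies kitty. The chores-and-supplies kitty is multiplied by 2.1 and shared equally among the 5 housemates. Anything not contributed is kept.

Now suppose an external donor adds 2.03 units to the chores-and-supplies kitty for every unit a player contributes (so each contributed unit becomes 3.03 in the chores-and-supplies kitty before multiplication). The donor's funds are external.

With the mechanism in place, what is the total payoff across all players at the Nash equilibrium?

Under the mechanism each unit contributed yields 2.1 × 3.03 / 5 = 1.2726 back to its contributor per unit of net cost, which exceeds 1, making full contribution the dominant choice for everyone.
At the Nash equilibrium everyone contributes 12. Group total payoff = 2.1 × 3.03 × 60 = 381.78.

381.78 dollars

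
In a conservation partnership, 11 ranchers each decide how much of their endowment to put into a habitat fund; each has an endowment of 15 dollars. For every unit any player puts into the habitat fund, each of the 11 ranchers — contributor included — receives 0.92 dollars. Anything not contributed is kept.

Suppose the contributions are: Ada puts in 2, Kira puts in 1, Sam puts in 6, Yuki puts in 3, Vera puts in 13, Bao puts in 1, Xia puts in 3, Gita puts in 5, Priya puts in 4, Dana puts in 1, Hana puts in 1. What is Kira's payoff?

Total contributed: 2 + 1 + 6 + 3 + 13 + 1 + 3 + 5 + 4 + 1 + 1 = 40.
Each receives 0.92 × 40 = 36.80 from the habitat fund.
Kira keeps 15 − 1 = 14, so Kira's payoff is 14 + 36.80 = 50.80.

50.80 dollars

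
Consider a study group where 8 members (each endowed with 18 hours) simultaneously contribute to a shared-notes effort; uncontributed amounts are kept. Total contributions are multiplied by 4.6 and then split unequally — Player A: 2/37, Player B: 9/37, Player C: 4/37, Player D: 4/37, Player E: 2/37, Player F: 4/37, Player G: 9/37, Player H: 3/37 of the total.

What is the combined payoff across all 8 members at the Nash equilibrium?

273.60 hours

Player j's private return per contributed unit is 4.6 × (j's share). Contributing is weakly dominant for j when that share is at least 1/4.6 = 0.2174, and contributing 0 is dominant otherwise.
Player B and Player G clear that bar, contributing 18 each; the remaining 6 contribute 0. Total contributed: 36.
The shared-notes effort pays out 4.6 × 36 = 165.60 in total (split across the unequal shares, but the aggregate is all that matters for the group sum).
The 6 free-riders keep 18 each, adding 108. Group total = 108 + 165.60 = 273.60.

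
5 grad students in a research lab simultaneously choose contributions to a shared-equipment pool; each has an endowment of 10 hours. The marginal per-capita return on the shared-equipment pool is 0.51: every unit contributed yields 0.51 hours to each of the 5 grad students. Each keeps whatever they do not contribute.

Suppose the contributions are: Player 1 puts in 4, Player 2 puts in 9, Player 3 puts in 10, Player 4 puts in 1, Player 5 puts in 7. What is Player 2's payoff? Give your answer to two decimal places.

Total contributed: 4 + 9 + 10 + 1 + 7 = 31.
Each receives 0.51 × 31 = 15.81 from the shared-equipment pool.
Player 2 keeps 10 − 9 = 1, so Player 2's payoff is 1 + 15.81 = 16.81.

16.81 hours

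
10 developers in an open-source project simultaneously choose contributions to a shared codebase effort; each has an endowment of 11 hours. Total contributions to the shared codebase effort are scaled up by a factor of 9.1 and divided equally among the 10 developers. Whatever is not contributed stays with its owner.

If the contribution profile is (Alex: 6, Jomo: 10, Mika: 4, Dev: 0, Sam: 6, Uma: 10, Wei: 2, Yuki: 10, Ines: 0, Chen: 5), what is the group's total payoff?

539.30 hours

Total contributed: 6 + 10 + 4 + 0 + 6 + 10 + 2 + 10 + 0 + 5 = 53; total kept: 10 × 11 − 53 = 57.
The shared codebase effort pays out 9.1 × 53 = 482.30 in aggregate.
Group total = 57 + 482.30 = 539.30.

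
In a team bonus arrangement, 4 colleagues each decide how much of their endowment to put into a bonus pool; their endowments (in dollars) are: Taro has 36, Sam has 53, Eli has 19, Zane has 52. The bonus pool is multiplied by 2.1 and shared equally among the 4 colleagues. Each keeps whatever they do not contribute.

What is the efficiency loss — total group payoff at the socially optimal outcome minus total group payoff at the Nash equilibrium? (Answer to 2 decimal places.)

176.00 dollars

The private return per contributed unit is 2.1/4 = 0.5250 < 1 for every player regardless of endowment, so the Nash equilibrium is zero contribution and the group total is Σ E_j = 36 + 53 + 19 + 52 = 160.
Each contributed unit returns 2.100 to the group, so the social optimum is full contribution by everyone: group total = 2.100 × 160 = 336.00.
Efficiency loss = (2.100 − 1) × 160 = 176.00.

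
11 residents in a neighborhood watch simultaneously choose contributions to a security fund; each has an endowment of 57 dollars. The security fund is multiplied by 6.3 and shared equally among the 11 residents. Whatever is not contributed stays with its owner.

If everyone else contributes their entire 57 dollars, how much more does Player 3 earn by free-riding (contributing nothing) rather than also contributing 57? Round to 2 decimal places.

Switching from a contribution of 57 to 0 lets Player 3 keep an extra 57 dollars, but lowers the security fund by 57, which costs Player 3 their own share of that drop: 6.3/11 × 57 = 32.65.
Net gain = 57 − 32.65 = 24.35. The private return per contributed unit (0.5727) is below 1, so free-riding is indeed the best response regardless of what the others do.

24.35 dollars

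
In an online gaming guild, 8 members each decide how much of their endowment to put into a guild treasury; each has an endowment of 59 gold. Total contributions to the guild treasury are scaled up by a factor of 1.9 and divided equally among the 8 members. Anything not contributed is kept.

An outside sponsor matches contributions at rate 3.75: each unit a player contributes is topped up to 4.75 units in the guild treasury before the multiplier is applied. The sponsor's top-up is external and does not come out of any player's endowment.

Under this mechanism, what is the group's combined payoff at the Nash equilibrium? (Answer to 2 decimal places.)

With the mechanism, a contributed unit returns 1.9 × 4.75 / 8 = 1.1281 per unit of net cost to the contributor — now above 1 — so contributing fully is weakly dominant for every player.
So the Nash equilibrium is full contribution by all 8; the group earns 1.9 × 4.75 × 472 = 4259.80.

4259.80 gold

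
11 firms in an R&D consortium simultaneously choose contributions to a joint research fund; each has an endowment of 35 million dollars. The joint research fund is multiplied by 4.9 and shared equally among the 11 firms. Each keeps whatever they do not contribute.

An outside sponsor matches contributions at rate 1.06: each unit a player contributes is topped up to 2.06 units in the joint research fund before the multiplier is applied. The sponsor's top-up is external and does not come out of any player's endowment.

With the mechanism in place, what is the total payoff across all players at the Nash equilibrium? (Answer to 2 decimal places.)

Even with the mechanism, each unit contributed returns only 4.9 × 2.06 / 11 = 0.9176 per unit of net cost, so contributing nothing is still dominant.
At the Nash equilibrium no one contributes; group total payoff = 11 × 35 = 385.

385.00 million dollars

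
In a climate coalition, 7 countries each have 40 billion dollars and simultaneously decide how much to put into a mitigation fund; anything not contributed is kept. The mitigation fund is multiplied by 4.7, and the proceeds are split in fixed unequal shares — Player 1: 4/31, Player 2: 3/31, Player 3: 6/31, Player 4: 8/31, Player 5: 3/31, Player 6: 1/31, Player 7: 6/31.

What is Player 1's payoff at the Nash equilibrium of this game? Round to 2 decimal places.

64.26 billion dollars

Each unit j contributes comes back to j as 4.7 × (j's share), so j prefers to contribute only if that share exceeds 1/4.7 = 0.2128; otherwise keeping the unit dominates.
Player 4 alone (share 8/31) is above the threshold, contributing 40; the remaining 6 contribute 0. Total contributed: 40.
Player 1 keeps 40 and receives 4.7 × 40 × 4/31 = 24.26 from the mitigation fund, for a payoff of 64.26.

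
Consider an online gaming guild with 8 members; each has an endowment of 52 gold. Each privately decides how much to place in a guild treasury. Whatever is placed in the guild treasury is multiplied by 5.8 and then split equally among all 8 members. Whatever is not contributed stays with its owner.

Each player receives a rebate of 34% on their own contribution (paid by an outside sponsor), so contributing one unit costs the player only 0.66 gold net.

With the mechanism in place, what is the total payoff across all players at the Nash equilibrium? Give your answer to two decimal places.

2554.24 gold

The effective private return per unit is now (5.8/8) / 0.66 = 1.0985 > 1, so every player's dominant strategy flips to full contribution.
So the Nash equilibrium is full contribution by all 8; the group earns 8 × (52 × 0.34 + 5.8 × 52) = 2554.24.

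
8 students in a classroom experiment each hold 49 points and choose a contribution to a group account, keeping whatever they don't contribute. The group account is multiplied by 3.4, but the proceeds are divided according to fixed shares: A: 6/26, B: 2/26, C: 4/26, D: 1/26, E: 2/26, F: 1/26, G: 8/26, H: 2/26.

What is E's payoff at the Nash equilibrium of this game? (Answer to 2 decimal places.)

61.82 points

A player with share s gets back 3.4·s per unit contributed, so full contribution is dominant for anyone with s > 1/3.4 = 0.2941 and zero contribution is dominant for anyone below.
G alone (share 8/26) is above the threshold, contributing 49; the remaining 7 contribute 0. Total contributed: 49.
E keeps 49 and receives 3.4 × 49 × 2/26 = 12.82 from the group account, for a payoff of 61.82.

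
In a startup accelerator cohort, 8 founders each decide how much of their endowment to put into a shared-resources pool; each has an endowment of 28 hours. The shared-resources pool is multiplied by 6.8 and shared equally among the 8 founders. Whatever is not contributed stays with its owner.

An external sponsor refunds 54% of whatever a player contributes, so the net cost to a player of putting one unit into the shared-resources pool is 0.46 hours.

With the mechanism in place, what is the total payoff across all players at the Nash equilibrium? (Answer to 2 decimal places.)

Under the mechanism each unit contributed yields (6.8/8) / 0.46 = 1.8478 back to its contributor per unit of net cost, which exceeds 1, making full contribution the dominant choice for everyone.
So the Nash equilibrium is full contribution by all 8; the group earns 8 × (28 × 0.54 + 6.8 × 28) = 1644.16.

1644.16 hours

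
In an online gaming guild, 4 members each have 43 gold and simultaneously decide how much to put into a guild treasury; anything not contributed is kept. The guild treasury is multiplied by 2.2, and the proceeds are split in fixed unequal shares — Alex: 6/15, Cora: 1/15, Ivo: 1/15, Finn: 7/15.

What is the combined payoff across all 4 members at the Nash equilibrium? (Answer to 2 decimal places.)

223.60 gold

For player j, contributing a unit is worthwhile iff 2.2 × (j's share) ≥ 1, i.e. iff j's share is at least 0.4545.
The only share above 0.4545 is Finn's 7/15, contributing 43; the remaining 3 contribute 0. Total contributed: 43.
The guild treasury pays out 2.2 × 43 = 94.60 in total (split across the unequal shares, but the aggregate is all that matters for the group sum).
The 3 free-riders keep 43 each, adding 129. Group total = 129 + 94.60 = 223.60.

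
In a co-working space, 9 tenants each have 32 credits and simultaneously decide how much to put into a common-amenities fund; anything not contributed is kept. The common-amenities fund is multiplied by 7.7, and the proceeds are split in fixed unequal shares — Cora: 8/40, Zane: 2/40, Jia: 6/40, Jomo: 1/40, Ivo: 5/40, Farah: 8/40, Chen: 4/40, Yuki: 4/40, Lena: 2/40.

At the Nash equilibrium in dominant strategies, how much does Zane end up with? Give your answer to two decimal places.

68.96 credits

For player j, contributing a unit is worthwhile iff 7.7 × (j's share) ≥ 1, i.e. iff j's share is at least 0.1299.
The shares above 0.1299 belong to Cora, Jia and Farah, contributing 32 each; the remaining 6 contribute 0. Total contributed: 96.
Zane keeps 32 and receives 7.7 × 96 × 2/40 = 36.96 from the common-amenities fund, for a payoff of 68.96.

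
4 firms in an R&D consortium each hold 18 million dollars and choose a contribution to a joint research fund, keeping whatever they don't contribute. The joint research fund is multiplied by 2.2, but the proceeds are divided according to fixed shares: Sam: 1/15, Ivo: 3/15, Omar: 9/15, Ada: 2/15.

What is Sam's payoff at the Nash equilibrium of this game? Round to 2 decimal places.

20.64 million dollars

Each unit j contributes comes back to j as 2.2 × (j's share), so j prefers to contribute only if that share exceeds 1/2.2 = 0.4545; otherwise keeping the unit dominates.
Omar alone (share 9/15) is above the threshold, contributing 18; the remaining 3 contribute 0. Total contributed: 18.
Sam keeps 18 and receives 2.2 × 18 × 1/15 = 2.64 from the joint research fund, for a payoff of 20.64.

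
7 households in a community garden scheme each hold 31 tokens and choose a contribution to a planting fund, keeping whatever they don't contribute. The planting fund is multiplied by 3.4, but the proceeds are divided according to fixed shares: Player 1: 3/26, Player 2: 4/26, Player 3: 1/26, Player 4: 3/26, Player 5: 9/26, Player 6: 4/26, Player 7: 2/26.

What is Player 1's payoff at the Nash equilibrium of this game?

43.16 tokens

For player j, contributing a unit is worthwhile iff 3.4 × (j's share) ≥ 1, i.e. iff j's share is at least 0.2941.
The only share above 0.2941 is Player 5's 9/26, contributing 31; the remaining 6 contribute 0. Total contributed: 31.
Player 1 keeps 31 and receives 3.4 × 31 × 3/26 = 12.16 from the planting fund, for a payoff of 43.16.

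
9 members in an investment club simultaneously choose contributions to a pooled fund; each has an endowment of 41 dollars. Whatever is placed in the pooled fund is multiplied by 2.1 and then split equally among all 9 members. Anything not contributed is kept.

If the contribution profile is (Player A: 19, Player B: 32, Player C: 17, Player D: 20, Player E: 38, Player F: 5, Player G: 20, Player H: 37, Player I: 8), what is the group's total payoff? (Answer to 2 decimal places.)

584.60 dollars

Total contributed: 19 + 32 + 17 + 20 + 38 + 5 + 20 + 37 + 8 = 196; total kept: 9 × 41 − 196 = 173.
The pooled fund pays out 2.1 × 196 = 411.60 in aggregate.
Group total = 173 + 411.60 = 584.60.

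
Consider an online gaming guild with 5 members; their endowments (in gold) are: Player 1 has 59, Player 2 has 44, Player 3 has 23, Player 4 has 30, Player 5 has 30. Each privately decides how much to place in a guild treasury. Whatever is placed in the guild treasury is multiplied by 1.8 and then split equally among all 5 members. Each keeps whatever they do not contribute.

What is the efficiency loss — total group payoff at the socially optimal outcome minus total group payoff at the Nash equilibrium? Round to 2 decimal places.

The private return per contributed unit is 1.8/5 = 0.3600 < 1 for every player regardless of endowment, so the Nash equilibrium is zero contribution and the group total is Σ E_j = 59 + 44 + 23 + 30 + 30 = 186.
Each contributed unit returns 1.800 to the group, so the social optimum is full contribution by everyone: group total = 1.800 × 186 = 334.80.
Efficiency loss = (1.800 − 1) × 186 = 148.80.

148.80 gold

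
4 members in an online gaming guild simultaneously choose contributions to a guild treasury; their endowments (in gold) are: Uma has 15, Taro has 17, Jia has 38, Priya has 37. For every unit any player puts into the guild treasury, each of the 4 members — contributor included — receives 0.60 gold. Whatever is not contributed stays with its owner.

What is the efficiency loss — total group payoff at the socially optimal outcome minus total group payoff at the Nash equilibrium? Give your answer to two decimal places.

149.80 gold

The private return per contributed unit is 0.60 < 1 for everyone, so the Nash equilibrium is zero contribution and the group total is Σ E_j = 15 + 17 + 38 + 37 = 107.
Each contributed unit returns 2.400 to the group, so the social optimum is full contribution by everyone: group total = 2.400 × 107 = 256.80.
Efficiency loss = (2.400 − 1) × 107 = 149.80.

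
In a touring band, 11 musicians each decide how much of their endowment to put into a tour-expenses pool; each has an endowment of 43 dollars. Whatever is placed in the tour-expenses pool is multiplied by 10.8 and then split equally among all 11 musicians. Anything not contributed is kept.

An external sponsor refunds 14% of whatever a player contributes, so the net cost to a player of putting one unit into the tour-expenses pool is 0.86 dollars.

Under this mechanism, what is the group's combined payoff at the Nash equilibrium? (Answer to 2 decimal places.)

5174.62 dollars

The effective private return per unit is now (10.8/11) / 0.86 = 1.1416 > 1, so every player's dominant strategy flips to full contribution.
At the Nash equilibrium everyone contributes 43. Group total payoff = 11 × (43 × 0.14 + 10.8 × 43) = 5174.62.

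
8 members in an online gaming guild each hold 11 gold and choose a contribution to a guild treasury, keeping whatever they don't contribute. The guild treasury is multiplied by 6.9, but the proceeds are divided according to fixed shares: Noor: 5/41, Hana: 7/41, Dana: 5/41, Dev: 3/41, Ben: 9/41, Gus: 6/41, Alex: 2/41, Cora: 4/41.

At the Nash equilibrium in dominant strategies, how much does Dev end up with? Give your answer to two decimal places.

Player j's private return per contributed unit is 6.9 × (j's share). Contributing is weakly dominant for j when that share is at least 1/6.9 = 0.1449, and contributing 0 is dominant otherwise.
Hana, Ben and Gus are above the threshold, contributing 11 each; the remaining 5 contribute 0. Total contributed: 33.
Dev keeps 11 and receives 6.9 × 33 × 3/41 = 16.66 from the guild treasury, for a payoff of 27.66.

27.66 gold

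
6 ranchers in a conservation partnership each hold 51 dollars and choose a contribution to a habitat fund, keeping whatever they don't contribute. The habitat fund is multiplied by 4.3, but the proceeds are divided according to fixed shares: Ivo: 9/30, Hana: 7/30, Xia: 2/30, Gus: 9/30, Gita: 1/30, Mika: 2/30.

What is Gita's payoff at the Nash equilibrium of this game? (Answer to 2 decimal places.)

72.93 dollars

A player with share s gets back 4.3·s per unit contributed, so full contribution is dominant for anyone with s > 1/4.3 = 0.2326 and zero contribution is dominant for anyone below.
Ivo, Hana and Gus are above the threshold, contributing 51 each; the remaining 3 contribute 0. Total contributed: 153.
Gita keeps 51 and receives 4.3 × 153 × 1/30 = 21.93 from the habitat fund, for a payoff of 72.93.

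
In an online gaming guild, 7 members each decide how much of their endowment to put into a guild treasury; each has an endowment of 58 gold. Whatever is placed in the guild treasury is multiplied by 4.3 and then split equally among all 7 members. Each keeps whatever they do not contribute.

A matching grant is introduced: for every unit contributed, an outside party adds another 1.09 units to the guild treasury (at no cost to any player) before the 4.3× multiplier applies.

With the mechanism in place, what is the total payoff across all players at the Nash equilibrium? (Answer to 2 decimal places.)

3648.72 gold

With the mechanism, a contributed unit returns 4.3 × 2.09 / 7 = 1.2839 per unit of net cost to the contributor — now above 1 — so contributing fully is weakly dominant for every player.
So the Nash equilibrium is full contribution by all 7; the group earns 4.3 × 2.09 × 406 = 3648.72.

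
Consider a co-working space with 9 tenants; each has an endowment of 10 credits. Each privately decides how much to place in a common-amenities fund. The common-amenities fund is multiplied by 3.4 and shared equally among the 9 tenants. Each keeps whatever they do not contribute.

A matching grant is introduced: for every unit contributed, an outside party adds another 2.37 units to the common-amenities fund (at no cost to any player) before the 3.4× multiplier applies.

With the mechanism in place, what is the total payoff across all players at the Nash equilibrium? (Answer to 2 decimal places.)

1031.22 credits

The effective private return per unit is now 3.4 × 3.37 / 9 = 1.2731 > 1, so every player's dominant strategy flips to full contribution.
At the Nash equilibrium everyone contributes 10. Group total payoff = 3.4 × 3.37 × 90 = 1031.22.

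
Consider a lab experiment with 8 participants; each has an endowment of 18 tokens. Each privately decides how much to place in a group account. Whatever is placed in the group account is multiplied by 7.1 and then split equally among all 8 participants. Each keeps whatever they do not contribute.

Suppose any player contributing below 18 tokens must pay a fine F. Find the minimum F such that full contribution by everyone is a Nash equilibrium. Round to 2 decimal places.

Given the others contribute fully, the best deviation is to contribute 0 (any partial contribution still incurs the fine and gives up units whose private return 0.8875 is below 1).
Deviating from 18 to 0 saves 18 tokens but forfeits the deviator's share of the drop in the group account: 7.1/8 × 18 = 15.97.
So the deviation gain is 18 − 15.97 = 2.03, and the fine must be at least 2.03 tokens to wipe it out.

2.03 tokens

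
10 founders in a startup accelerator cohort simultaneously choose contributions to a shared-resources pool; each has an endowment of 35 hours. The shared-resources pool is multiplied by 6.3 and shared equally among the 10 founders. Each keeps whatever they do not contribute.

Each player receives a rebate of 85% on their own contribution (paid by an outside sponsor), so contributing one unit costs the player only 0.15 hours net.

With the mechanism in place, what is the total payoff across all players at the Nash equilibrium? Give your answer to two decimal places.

2502.50 hours

With the mechanism, a contributed unit returns (6.3/10) / 0.15 = 4.2000 per unit of net cost to the contributor — now above 1 — so contributing fully is weakly dominant for every player.
At the Nash equilibrium everyone contributes 35. Group total payoff = 10 × (35 × 0.85 + 6.3 × 35) = 2502.50.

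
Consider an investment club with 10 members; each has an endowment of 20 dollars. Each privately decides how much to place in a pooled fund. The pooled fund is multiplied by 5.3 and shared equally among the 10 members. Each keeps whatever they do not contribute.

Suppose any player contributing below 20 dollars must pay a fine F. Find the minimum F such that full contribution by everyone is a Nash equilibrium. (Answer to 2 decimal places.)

Given the others contribute fully, the best deviation is to contribute 0 (any partial contribution still incurs the fine and gives up units whose private return 0.5300 is below 1).
Deviating from 20 to 0 saves 20 dollars but forfeits the deviator's share of the drop in the pooled fund: 5.3/10 × 20 = 10.60.
So the deviation gain is 20 − 10.60 = 9.40, and the fine must be at least 9.40 dollars to wipe it out.

9.40 dollars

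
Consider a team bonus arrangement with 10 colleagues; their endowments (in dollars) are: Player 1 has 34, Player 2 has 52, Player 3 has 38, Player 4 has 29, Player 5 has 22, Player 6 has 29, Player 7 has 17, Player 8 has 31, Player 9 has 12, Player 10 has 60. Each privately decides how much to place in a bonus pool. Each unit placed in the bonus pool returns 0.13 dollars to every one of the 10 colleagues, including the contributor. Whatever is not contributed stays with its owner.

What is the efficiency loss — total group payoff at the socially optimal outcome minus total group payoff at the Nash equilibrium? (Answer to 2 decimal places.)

The private return per contributed unit is 0.13 < 1 for everyone, so the Nash equilibrium is zero contribution and the group total is Σ E_j = 34 + 52 + 38 + 29 + 22 + 29 + 17 + 31 + 12 + 60 = 324.
Each contributed unit returns 1.300 to the group, so the social optimum is full contribution by everyone: group total = 1.300 × 324 = 421.20.
Efficiency loss = (1.300 − 1) × 324 = 97.20.

97.20 dollars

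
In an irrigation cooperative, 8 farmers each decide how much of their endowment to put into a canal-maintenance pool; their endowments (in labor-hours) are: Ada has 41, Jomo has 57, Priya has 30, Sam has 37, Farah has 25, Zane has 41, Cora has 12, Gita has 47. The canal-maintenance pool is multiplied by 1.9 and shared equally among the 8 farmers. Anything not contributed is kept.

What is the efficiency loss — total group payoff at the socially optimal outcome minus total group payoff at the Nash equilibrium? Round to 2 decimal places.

The private return per contributed unit is 1.9/8 = 0.2375 < 1 for every player regardless of endowment, so the Nash equilibrium is zero contribution and the group total is Σ E_j = 41 + 57 + 30 + 37 + 25 + 41 + 12 + 47 = 290.
Each contributed unit returns 1.900 to the group, so the social optimum is full contribution by everyone: group total = 1.900 × 290 = 551.00.
Efficiency loss = (1.900 − 1) × 290 = 261.00.

261.00 labor-hours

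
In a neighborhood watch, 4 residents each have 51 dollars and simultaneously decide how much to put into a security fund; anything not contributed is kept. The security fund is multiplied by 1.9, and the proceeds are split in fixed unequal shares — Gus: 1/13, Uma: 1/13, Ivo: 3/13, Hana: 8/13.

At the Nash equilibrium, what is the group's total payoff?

Each unit j contributes comes back to j as 1.9 × (j's share), so j prefers to contribute only if that share exceeds 1/1.9 = 0.5263; otherwise keeping the unit dominates.
Only Hana (8/13) clears that bar, contributing 51; the remaining 3 contribute 0. Total contributed: 51.
The security fund pays out 1.9 × 51 = 96.90 in total (split across the unequal shares, but the aggregate is all that matters for the group sum).
The 3 free-riders keep 51 each, adding 153. Group total = 153 + 96.90 = 249.90.

249.90 dollars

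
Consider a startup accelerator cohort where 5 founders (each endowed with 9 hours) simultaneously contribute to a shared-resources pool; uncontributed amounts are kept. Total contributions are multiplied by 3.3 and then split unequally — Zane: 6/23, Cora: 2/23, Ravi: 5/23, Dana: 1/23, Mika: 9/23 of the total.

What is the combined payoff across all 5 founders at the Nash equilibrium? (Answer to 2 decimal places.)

Player j's private return per contributed unit is 3.3 × (j's share). Contributing is weakly dominant for j when that share is at least 1/3.3 = 0.3030, and contributing 0 is dominant otherwise.
The only share above 0.3030 is Mika's 9/23, contributing 9; the remaining 4 contribute 0. Total contributed: 9.
The shared-resources pool pays out 3.3 × 9 = 29.70 in total (split across the unequal shares, but the aggregate is all that matters for the group sum).
The 4 free-riders keep 9 each, adding 36. Group total = 36 + 29.70 = 65.70.

65.70 hours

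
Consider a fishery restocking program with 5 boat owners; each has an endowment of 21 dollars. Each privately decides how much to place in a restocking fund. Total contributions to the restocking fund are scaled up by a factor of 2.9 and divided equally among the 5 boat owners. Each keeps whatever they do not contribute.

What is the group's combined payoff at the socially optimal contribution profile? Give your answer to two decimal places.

Each contributed unit returns 2.900 to the group as a whole (0.5800 to each of 5 players), which exceeds 1, so the social optimum is full contribution: group total = 2.900 × 105 = 304.50.

304.50 dollars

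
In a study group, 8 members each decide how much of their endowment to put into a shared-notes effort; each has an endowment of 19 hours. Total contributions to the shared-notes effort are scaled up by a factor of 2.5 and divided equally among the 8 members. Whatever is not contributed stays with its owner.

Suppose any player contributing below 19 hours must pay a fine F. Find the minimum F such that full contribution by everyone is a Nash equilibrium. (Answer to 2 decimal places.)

Given the others contribute fully, the best deviation is to contribute 0 (any partial contribution still incurs the fine and gives up units whose private return 0.3125 is below 1).
Deviating from 19 to 0 saves 19 hours but forfeits the deviator's share of the drop in the shared-notes effort: 2.5/8 × 19 = 5.94.
So the deviation gain is 19 − 5.94 = 13.06, and the fine must be at least 13.06 hours to wipe it out.

13.06 hours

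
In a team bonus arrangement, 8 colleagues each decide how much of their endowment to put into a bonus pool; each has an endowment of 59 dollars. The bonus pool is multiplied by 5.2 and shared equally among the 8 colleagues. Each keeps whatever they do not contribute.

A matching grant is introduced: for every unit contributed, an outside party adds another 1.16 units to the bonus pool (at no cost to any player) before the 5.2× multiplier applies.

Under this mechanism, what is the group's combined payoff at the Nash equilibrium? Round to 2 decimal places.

5301.50 dollars

The effective private return per unit is now 5.2 × 2.16 / 8 = 1.4040 > 1, so every player's dominant strategy flips to full contribution.
At the Nash equilibrium everyone contributes 59. Group total payoff = 5.2 × 2.16 × 472 = 5301.50.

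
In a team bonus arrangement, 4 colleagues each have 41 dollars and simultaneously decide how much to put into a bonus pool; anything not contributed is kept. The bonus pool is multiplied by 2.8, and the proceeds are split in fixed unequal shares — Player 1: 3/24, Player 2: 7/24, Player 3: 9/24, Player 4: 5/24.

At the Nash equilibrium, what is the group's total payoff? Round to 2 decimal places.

237.80 dollars

A player with share s gets back 2.8·s per unit contributed, so full contribution is dominant for anyone with s > 1/2.8 = 0.3571 and zero contribution is dominant for anyone below.
Only Player 3 (9/24) clears that bar, contributing 41; the remaining 3 contribute 0. Total contributed: 41.
The bonus pool pays out 2.8 × 41 = 114.80 in total (split across the unequal shares, but the aggregate is all that matters for the group sum).
The 3 free-riders keep 41 each, adding 123. Group total = 123 + 114.80 = 237.80.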